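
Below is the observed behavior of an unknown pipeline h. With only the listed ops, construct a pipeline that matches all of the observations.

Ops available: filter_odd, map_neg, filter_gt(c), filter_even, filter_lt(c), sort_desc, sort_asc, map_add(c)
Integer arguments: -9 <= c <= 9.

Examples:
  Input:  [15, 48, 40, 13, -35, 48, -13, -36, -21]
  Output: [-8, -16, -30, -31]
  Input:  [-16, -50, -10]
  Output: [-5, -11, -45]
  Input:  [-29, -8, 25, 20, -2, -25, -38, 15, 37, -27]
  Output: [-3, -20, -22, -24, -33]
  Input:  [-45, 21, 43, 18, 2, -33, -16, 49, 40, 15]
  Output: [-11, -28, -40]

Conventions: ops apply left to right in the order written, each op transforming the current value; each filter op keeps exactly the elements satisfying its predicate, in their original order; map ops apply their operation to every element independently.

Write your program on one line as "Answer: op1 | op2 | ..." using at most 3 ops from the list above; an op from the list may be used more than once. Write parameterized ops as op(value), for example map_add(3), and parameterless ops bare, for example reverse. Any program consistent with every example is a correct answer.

map_add(5) | filter_lt(-1) | sort_desc

Check, running the answer program on each example:
  [15, 48, 40, 13, -35, 48, -13, -36, -21] -> [20, 53, 45, 18, -30, 53, -8, -31, -16] -> [-30, -8, -31, -16] -> [-8, -16, -30, -31]
  [-16, -50, -10] -> [-11, -45, -5] -> [-11, -45, -5] -> [-5, -11, -45]
  [-29, -8, 25, 20, -2, -25, -38, 15, 37, -27] -> [-24, -3, 30, 25, 3, -20, -33, 20, 42, -22] -> [-24, -3, -20, -33, -22] -> [-3, -20, -22, -24, -33]
  [-45, 21, 43, 18, 2, -33, -16, 49, 40, 15] -> [-40, 26, 48, 23, 7, -28, -11, 54, 45, 20] -> [-40, -28, -11] -> [-11, -28, -40]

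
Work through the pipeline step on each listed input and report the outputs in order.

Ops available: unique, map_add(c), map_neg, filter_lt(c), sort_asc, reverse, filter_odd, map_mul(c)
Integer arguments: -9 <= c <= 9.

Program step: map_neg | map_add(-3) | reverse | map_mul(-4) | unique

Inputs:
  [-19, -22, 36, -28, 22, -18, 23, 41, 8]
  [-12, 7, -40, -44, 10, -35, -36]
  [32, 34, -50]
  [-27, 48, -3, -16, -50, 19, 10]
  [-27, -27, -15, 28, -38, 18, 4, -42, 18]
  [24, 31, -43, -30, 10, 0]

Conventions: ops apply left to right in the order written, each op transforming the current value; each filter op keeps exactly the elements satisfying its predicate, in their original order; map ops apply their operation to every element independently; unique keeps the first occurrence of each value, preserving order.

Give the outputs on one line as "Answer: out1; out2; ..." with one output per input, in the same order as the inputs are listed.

Execution, op by op:
  [-19, -22, 36, -28, 22, -18, 23, 41, 8] -> [19, 22, -36, 28, -22, 18, -23, -41, -8] -> [16, 19, -39, 25, -25, 15, -26, -44, -11] -> [-11, -44, -26, 15, -25, 25, -39, 19, 16] -> [44, 176, 104, -60, 100, -100, 156, -76, -64] -> [44, 176, 104, -60, 100, -100, 156, -76, -64]
  [-12, 7, -40, -44, 10, -35, -36] -> [12, -7, 40, 44, -10, 35, 36] -> [9, -10, 37, 41, -13, 32, 33] -> [33, 32, -13, 41, 37, -10, 9] -> [-132, -128, 52, -164, -148, 40, -36] -> [-132, -128, 52, -164, -148, 40, -36]
  [32, 34, -50] -> [-32, -34, 50] -> [-35, -37, 47] -> [47, -37, -35] -> [-188, 148, 140] -> [-188, 148, 140]
  [-27, 48, -3, -16, -50, 19, 10] -> [27, -48, 3, 16, 50, -19, -10] -> [24, -51, 0, 13, 47, -22, -13] -> [-13, -22, 47, 13, 0, -51, 24] -> [52, 88, -188, -52, 0, 204, -96] -> [52, 88, -188, -52, 0, 204, -96]
  [-27, -27, -15, 28, -38, 18, 4, -42, 18] -> [27, 27, 15, -28, 38, -18, -4, 42, -18] -> [24, 24, 12, -31, 35, -21, -7, 39, -21] -> [-21, 39, -7, -21, 35, -31, 12, 24, 24] -> [84, -156, 28, 84, -140, 124, -48, -96, -96] -> [84, -156, 28, -140, 124, -48, -96]
  [24, 31, -43, -30, 10, 0] -> [-24, -31, 43, 30, -10, 0] -> [-27, -34, 40, 27, -13, -3] -> [-3, -13, 27, 40, -34, -27] -> [12, 52, -108, -160, 136, 108] -> [12, 52, -108, -160, 136, 108]

[44, 176, 104, -60, 100, -100, 156, -76, -64]; [-132, -128, 52, -164, -148, 40, -36]; [-188, 148, 140]; [52, 88, -188, -52, 0, 204, -96]; [84, -156, 28, -140, 124, -48, -96]; [12, 52, -108, -160, 136, 108]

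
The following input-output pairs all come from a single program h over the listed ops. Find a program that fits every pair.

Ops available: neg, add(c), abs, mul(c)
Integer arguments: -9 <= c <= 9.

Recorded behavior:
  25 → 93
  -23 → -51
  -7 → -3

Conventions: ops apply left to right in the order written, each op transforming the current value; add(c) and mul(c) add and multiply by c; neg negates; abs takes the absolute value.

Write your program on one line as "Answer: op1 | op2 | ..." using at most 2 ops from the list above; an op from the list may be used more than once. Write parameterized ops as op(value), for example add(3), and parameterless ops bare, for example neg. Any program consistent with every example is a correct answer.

add(6) | mul(3)

Check, running the answer program on each example:
  25 -> 31 -> 93
  -23 -> -17 -> -51
  -7 -> -1 -> -3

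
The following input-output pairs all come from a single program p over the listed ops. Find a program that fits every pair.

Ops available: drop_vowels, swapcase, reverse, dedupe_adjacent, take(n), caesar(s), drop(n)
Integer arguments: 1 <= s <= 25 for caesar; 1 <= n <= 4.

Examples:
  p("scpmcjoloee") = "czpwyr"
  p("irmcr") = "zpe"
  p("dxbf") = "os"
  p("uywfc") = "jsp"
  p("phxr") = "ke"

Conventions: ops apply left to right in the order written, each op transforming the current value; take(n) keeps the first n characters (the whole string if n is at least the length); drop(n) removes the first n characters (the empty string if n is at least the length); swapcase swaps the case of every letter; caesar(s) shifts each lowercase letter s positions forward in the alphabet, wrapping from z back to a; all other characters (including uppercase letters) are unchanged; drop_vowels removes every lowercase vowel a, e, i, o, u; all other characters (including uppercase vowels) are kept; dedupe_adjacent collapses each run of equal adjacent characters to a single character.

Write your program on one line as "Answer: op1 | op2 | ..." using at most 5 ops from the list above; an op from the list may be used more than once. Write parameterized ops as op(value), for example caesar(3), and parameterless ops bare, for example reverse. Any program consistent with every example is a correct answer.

caesar(20) | drop(2) | drop_vowels | caesar(19) | dedupe_adjacent

Check, running the answer program on each example:
  "scpmcjoloee" -> "mwjgwdifiyy" -> "jgwdifiyy" -> "jgwdfyy" -> "czpwyrr" -> "czpwyr"
  "irmcr" -> "clgwl" -> "gwl" -> "gwl" -> "zpe" -> "zpe"
  "dxbf" -> "xrvz" -> "vz" -> "vz" -> "os" -> "os"
  "uywfc" -> "osqzw" -> "qzw" -> "qzw" -> "jsp" -> "jsp"
  "phxr" -> "jbrl" -> "rl" -> "rl" -> "ke" -> "ke"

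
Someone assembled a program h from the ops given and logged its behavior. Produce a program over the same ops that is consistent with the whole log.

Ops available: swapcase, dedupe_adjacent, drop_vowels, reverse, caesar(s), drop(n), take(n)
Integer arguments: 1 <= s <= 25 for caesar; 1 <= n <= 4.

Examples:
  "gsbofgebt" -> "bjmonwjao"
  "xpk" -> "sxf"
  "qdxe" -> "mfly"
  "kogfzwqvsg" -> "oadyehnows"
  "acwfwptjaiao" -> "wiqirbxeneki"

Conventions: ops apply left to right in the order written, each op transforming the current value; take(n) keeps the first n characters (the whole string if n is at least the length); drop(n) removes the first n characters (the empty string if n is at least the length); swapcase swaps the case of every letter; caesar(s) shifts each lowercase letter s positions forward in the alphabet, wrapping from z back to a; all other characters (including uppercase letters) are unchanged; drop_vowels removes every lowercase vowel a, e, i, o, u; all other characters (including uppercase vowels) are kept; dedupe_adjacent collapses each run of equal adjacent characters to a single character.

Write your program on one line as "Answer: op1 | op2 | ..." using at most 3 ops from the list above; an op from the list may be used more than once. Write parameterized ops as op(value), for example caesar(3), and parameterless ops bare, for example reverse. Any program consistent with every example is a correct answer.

reverse | caesar(8)

Check, running the answer program on each example:
  "gsbofgebt" -> "tbegfobsg" -> "bjmonwjao"
  "xpk" -> "kpx" -> "sxf"
  "qdxe" -> "exdq" -> "mfly"
  "kogfzwqvsg" -> "gsvqwzfgok" -> "oadyehnows"
  "acwfwptjaiao" -> "oaiajtpwfwca" -> "wiqirbxeneki"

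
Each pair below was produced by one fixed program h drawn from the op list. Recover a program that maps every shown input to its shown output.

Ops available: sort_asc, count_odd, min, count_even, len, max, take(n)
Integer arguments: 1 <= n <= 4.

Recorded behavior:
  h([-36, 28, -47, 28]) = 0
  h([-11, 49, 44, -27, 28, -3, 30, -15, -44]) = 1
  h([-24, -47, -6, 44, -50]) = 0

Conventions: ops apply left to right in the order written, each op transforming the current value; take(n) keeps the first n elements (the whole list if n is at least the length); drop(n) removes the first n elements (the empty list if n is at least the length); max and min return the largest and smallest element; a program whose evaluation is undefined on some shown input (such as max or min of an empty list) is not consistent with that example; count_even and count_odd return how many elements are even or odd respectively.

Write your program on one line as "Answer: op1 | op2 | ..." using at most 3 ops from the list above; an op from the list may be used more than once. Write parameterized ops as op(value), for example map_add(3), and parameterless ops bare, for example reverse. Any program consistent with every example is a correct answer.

take(1) | count_odd

Check, running the answer program on each example:
  [-36, 28, -47, 28] -> [-36] -> 0
  [-11, 49, 44, -27, 28, -3, 30, -15, -44] -> [-11] -> 1
  [-24, -47, -6, 44, -50] -> [-24] -> 0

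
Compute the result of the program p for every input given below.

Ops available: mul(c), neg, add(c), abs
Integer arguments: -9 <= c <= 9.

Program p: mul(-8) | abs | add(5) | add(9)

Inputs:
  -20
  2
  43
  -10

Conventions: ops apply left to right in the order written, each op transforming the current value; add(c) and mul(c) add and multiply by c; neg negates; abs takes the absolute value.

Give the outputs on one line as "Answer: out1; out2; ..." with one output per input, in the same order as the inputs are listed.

174; 30; 358; 94

Execution, op by op:
  -20 -> 160 -> 160 -> 165 -> 174
  2 -> -16 -> 16 -> 21 -> 30
  43 -> -344 -> 344 -> 349 -> 358
  -10 -> 80 -> 80 -> 85 -> 94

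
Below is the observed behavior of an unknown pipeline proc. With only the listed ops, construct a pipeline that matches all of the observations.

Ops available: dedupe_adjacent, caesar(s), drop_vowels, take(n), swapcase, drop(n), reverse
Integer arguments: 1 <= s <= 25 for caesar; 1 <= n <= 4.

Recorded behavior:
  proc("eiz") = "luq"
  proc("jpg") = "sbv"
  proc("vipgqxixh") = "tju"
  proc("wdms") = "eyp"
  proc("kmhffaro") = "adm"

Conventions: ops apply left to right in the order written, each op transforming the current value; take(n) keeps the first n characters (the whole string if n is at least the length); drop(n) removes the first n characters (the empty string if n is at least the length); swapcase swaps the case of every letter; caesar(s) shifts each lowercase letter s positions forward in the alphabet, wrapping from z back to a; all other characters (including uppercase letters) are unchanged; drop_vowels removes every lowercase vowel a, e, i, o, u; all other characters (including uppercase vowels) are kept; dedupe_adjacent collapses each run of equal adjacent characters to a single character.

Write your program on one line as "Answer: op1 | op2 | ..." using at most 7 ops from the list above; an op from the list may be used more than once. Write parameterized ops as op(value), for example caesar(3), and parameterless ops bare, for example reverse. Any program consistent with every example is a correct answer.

reverse | caesar(5) | reverse | caesar(7) | reverse | take(3)

Check, running the answer program on each example:
  "eiz" -> "zie" -> "enj" -> "jne" -> "qul" -> "luq" -> "luq"
  "jpg" -> "gpj" -> "luo" -> "oul" -> "vbs" -> "sbv" -> "sbv"
  "vipgqxixh" -> "hxixqgpiv" -> "mcncvluna" -> "anulvcncm" -> "hubscjujt" -> "tjujcsbuh" -> "tju"
  "wdms" -> "smdw" -> "xrib" -> "birx" -> "ipye" -> "eypi" -> "eyp"
  "kmhffaro" -> "oraffhmk" -> "twfkkmrp" -> "prmkkfwt" -> "wytrrmda" -> "admrrtyw" -> "adm"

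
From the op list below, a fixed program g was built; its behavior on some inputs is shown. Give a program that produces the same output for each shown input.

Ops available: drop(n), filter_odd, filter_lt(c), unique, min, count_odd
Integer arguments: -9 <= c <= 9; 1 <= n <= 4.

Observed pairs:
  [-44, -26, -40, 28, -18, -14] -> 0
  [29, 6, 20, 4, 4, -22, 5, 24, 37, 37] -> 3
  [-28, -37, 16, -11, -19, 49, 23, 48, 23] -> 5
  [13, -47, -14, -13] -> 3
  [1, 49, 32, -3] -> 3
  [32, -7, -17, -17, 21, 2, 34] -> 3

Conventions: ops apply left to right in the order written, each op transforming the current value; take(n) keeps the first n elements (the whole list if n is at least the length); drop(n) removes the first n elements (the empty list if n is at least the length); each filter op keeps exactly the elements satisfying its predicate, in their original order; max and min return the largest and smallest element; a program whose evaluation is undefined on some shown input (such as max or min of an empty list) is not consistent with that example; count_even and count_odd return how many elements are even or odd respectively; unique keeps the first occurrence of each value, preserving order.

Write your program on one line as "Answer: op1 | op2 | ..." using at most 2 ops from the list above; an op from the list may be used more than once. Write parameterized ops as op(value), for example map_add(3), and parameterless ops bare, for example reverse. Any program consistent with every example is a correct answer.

unique | count_odd

Check, running the answer program on each example:
  [-44, -26, -40, 28, -18, -14] -> [-44, -26, -40, 28, -18, -14] -> 0
  [29, 6, 20, 4, 4, -22, 5, 24, 37, 37] -> [29, 6, 20, 4, -22, 5, 24, 37] -> 3
  [-28, -37, 16, -11, -19, 49, 23, 48, 23] -> [-28, -37, 16, -11, -19, 49, 23, 48] -> 5
  [13, -47, -14, -13] -> [13, -47, -14, -13] -> 3
  [1, 49, 32, -3] -> [1, 49, 32, -3] -> 3
  [32, -7, -17, -17, 21, 2, 34] -> [32, -7, -17, 21, 2, 34] -> 3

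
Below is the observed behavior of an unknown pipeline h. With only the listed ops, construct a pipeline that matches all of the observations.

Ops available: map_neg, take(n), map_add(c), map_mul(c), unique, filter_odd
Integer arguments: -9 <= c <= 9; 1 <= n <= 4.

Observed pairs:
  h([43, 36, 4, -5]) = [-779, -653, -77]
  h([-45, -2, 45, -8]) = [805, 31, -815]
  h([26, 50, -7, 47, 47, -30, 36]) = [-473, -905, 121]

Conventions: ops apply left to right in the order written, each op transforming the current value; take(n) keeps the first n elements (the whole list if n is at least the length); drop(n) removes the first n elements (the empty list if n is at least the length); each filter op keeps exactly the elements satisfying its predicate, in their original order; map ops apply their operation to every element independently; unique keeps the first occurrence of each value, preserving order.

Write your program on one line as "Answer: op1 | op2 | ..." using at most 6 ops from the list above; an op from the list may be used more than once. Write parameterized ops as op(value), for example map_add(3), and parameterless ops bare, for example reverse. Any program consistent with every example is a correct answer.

map_mul(-2) | take(4) | take(3) | map_mul(9) | map_add(-5)

Check, running the answer program on each example:
  [43, 36, 4, -5] -> [-86, -72, -8, 10] -> [-86, -72, -8, 10] -> [-86, -72, -8] -> [-774, -648, -72] -> [-779, -653, -77]
  [-45, -2, 45, -8] -> [90, 4, -90, 16] -> [90, 4, -90, 16] -> [90, 4, -90] -> [810, 36, -810] -> [805, 31, -815]
  [26, 50, -7, 47, 47, -30, 36] -> [-52, -100, 14, -94, -94, 60, -72] -> [-52, -100, 14, -94] -> [-52, -100, 14] -> [-468, -900, 126] -> [-473, -905, 121]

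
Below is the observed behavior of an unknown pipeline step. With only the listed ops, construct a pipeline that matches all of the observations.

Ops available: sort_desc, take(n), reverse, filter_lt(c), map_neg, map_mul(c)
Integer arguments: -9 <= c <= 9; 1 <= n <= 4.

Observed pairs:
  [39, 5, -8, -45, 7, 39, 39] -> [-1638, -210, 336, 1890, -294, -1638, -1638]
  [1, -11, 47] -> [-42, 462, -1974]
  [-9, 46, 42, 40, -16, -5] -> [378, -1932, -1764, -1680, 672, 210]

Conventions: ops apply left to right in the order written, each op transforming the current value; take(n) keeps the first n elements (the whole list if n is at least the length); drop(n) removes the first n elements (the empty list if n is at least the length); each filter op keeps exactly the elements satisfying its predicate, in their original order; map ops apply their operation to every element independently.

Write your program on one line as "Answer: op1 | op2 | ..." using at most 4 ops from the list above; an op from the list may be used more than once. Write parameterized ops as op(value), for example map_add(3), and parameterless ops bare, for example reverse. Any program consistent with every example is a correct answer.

map_mul(3) | map_neg | map_mul(2) | map_mul(7)

Check, running the answer program on each example:
  [39, 5, -8, -45, 7, 39, 39] -> [117, 15, -24, -135, 21, 117, 117] -> [-117, -15, 24, 135, -21, -117, -117] -> [-234, -30, 48, 270, -42, -234, -234] -> [-1638, -210, 336, 1890, -294, -1638, -1638]
  [1, -11, 47] -> [3, -33, 141] -> [-3, 33, -141] -> [-6, 66, -282] -> [-42, 462, -1974]
  [-9, 46, 42, 40, -16, -5] -> [-27, 138, 126, 120, -48, -15] -> [27, -138, -126, -120, 48, 15] -> [54, -276, -252, -240, 96, 30] -> [378, -1932, -1764, -1680, 672, 210]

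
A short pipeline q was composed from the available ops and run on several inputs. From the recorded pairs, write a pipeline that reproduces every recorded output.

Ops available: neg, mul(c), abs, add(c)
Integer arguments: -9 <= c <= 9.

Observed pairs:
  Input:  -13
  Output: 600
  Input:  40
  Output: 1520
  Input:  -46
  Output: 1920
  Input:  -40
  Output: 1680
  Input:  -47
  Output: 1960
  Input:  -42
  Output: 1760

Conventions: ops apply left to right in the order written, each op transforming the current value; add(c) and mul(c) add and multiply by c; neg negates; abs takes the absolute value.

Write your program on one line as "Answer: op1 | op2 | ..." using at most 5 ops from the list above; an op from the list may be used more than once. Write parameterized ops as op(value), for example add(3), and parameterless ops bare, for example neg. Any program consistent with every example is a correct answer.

neg | add(2) | mul(8) | mul(-5) | abs

Check, running the answer program on each example:
  -13 -> 13 -> 15 -> 120 -> -600 -> 600
  40 -> -40 -> -38 -> -304 -> 1520 -> 1520
  -46 -> 46 -> 48 -> 384 -> -1920 -> 1920
  -40 -> 40 -> 42 -> 336 -> -1680 -> 1680
  -47 -> 47 -> 49 -> 392 -> -1960 -> 1960
  -42 -> 42 -> 44 -> 352 -> -1760 -> 1760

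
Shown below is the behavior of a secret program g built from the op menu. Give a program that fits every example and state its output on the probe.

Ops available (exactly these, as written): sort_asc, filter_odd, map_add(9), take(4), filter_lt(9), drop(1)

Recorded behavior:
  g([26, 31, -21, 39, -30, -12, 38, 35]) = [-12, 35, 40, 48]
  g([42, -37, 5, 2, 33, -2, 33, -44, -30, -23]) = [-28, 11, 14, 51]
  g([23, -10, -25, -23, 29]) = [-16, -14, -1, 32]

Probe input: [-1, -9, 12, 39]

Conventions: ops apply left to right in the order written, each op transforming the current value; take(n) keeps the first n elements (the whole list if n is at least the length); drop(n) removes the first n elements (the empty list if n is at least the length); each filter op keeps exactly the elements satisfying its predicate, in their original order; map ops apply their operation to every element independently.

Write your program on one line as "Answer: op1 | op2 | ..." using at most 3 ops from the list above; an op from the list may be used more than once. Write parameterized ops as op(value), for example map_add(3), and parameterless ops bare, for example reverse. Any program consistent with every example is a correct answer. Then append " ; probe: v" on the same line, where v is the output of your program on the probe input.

map_add(9) | take(4) | sort_asc ; probe: [0, 8, 21, 48]

Check, running the answer program on each example:
  [26, 31, -21, 39, -30, -12, 38, 35] -> [35, 40, -12, 48, -21, -3, 47, 44] -> [35, 40, -12, 48] -> [-12, 35, 40, 48]
  [42, -37, 5, 2, 33, -2, 33, -44, -30, -23] -> [51, -28, 14, 11, 42, 7, 42, -35, -21, -14] -> [51, -28, 14, 11] -> [-28, 11, 14, 51]
  [23, -10, -25, -23, 29] -> [32, -1, -16, -14, 38] -> [32, -1, -16, -14] -> [-16, -14, -1, 32]
  probe: [-1, -9, 12, 39] -> [8, 0, 21, 48] -> [8, 0, 21, 48] -> [0, 8, 21, 48]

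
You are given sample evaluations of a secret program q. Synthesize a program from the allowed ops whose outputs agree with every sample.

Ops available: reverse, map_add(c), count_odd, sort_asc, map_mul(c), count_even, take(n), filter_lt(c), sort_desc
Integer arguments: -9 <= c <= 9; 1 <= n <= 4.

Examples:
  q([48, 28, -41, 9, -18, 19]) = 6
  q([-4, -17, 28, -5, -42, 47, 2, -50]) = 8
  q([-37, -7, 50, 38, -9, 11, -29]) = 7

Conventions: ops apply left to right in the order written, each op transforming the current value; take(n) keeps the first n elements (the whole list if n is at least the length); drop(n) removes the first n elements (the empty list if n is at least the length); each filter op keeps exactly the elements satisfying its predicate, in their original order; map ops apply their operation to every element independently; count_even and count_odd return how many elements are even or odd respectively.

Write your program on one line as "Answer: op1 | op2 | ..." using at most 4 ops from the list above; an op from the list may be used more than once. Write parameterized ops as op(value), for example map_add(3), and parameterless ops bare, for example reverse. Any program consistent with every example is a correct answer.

sort_desc | map_mul(2) | count_even

Check, running the answer program on each example:
  [48, 28, -41, 9, -18, 19] -> [48, 28, 19, 9, -18, -41] -> [96, 56, 38, 18, -36, -82] -> 6
  [-4, -17, 28, -5, -42, 47, 2, -50] -> [47, 28, 2, -4, -5, -17, -42, -50] -> [94, 56, 4, -8, -10, -34, -84, -100] -> 8
  [-37, -7, 50, 38, -9, 11, -29] -> [50, 38, 11, -7, -9, -29, -37] -> [100, 76, 22, -14, -18, -58, -74] -> 7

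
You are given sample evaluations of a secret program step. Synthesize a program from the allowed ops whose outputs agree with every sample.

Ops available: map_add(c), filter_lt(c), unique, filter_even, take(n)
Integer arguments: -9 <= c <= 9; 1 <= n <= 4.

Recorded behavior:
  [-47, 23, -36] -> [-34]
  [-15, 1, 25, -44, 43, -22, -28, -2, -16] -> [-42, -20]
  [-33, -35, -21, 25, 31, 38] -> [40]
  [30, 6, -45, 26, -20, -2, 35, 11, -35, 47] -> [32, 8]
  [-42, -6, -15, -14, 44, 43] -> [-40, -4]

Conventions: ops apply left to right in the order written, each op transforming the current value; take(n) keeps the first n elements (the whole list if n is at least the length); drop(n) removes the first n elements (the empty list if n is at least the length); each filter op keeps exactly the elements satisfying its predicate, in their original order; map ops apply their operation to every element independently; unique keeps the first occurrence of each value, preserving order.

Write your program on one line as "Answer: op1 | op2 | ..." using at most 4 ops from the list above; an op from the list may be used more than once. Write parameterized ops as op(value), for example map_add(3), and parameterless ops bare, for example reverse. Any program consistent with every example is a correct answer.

map_add(2) | filter_even | take(2)

Check, running the answer program on each example:
  [-47, 23, -36] -> [-45, 25, -34] -> [-34] -> [-34]
  [-15, 1, 25, -44, 43, -22, -28, -2, -16] -> [-13, 3, 27, -42, 45, -20, -26, 0, -14] -> [-42, -20, -26, 0, -14] -> [-42, -20]
  [-33, -35, -21, 25, 31, 38] -> [-31, -33, -19, 27, 33, 40] -> [40] -> [40]
  [30, 6, -45, 26, -20, -2, 35, 11, -35, 47] -> [32, 8, -43, 28, -18, 0, 37, 13, -33, 49] -> [32, 8, 28, -18, 0] -> [32, 8]
  [-42, -6, -15, -14, 44, 43] -> [-40, -4, -13, -12, 46, 45] -> [-40, -4, -12, 46] -> [-40, -4]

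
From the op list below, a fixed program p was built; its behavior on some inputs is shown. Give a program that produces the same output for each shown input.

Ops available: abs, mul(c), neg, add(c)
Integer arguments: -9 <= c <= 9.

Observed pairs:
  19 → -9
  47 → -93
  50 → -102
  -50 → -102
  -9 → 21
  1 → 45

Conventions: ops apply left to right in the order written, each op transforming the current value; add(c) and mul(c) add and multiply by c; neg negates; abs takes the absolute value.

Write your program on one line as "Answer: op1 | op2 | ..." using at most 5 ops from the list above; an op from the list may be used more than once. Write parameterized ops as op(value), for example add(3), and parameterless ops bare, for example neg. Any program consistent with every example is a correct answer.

abs | add(-7) | add(-9) | mul(-3)

Check, running the answer program on each example:
  19 -> 19 -> 12 -> 3 -> -9
  47 -> 47 -> 40 -> 31 -> -93
  50 -> 50 -> 43 -> 34 -> -102
  -50 -> 50 -> 43 -> 34 -> -102
  -9 -> 9 -> 2 -> -7 -> 21
  1 -> 1 -> -6 -> -15 -> 45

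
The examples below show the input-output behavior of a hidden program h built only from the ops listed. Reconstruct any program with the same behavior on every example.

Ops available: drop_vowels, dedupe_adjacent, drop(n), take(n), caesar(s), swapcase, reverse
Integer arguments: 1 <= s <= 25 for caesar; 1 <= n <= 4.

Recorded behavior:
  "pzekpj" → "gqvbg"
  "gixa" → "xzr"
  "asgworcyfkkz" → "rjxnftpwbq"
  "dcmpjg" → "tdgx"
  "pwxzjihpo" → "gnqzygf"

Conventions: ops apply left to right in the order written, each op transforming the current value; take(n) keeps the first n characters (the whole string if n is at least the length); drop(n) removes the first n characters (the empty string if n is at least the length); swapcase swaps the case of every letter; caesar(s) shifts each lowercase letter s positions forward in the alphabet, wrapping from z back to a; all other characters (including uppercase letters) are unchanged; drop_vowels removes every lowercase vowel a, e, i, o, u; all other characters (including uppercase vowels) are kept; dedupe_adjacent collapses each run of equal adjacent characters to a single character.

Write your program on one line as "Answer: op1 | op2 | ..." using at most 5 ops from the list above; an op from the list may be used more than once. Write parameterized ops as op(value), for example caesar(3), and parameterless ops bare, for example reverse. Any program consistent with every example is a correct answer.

caesar(17) | reverse | drop_vowels | dedupe_adjacent | reverse

Check, running the answer program on each example:
  "pzekpj" -> "gqvbga" -> "agbvqg" -> "gbvqg" -> "gbvqg" -> "gqvbg"
  "gixa" -> "xzor" -> "rozx" -> "rzx" -> "rzx" -> "xzr"
  "asgworcyfkkz" -> "rjxnfitpwbbq" -> "qbbwptifnxjr" -> "qbbwptfnxjr" -> "qbwptfnxjr" -> "rjxnftpwbq"
  "dcmpjg" -> "utdgax" -> "xagdtu" -> "xgdt" -> "xgdt" -> "tdgx"
  "pwxzjihpo" -> "gnoqazygf" -> "fgyzaqong" -> "fgyzqng" -> "fgyzqng" -> "gnqzygf"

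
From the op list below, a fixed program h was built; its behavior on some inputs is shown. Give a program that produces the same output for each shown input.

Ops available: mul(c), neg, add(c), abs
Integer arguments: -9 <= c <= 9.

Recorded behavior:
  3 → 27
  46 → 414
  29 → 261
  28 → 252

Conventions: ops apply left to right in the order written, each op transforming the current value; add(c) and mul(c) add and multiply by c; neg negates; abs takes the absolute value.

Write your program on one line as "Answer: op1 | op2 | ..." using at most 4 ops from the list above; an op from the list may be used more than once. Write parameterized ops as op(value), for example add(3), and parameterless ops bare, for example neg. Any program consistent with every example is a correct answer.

neg | mul(9) | abs

Check, running the answer program on each example:
  3 -> -3 -> -27 -> 27
  46 -> -46 -> -414 -> 414
  29 -> -29 -> -261 -> 261
  28 -> -28 -> -252 -> 252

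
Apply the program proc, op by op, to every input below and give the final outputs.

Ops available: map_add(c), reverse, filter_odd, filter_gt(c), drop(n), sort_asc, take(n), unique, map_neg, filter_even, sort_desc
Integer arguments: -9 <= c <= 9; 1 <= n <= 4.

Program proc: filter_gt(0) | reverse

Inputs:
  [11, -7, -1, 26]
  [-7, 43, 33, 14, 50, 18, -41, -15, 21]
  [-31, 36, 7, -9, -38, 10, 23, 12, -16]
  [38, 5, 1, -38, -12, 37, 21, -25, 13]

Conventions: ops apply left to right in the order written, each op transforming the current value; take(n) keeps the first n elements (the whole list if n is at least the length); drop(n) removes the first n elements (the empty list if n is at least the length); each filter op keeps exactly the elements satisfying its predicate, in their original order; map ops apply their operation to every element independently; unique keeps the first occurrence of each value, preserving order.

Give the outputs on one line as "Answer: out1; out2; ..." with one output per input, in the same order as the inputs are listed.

Execution, op by op:
  [11, -7, -1, 26] -> [11, 26] -> [26, 11]
  [-7, 43, 33, 14, 50, 18, -41, -15, 21] -> [43, 33, 14, 50, 18, 21] -> [21, 18, 50, 14, 33, 43]
  [-31, 36, 7, -9, -38, 10, 23, 12, -16] -> [36, 7, 10, 23, 12] -> [12, 23, 10, 7, 36]
  [38, 5, 1, -38, -12, 37, 21, -25, 13] -> [38, 5, 1, 37, 21, 13] -> [13, 21, 37, 1, 5, 38]

[26, 11]; [21, 18, 50, 14, 33, 43]; [12, 23, 10, 7, 36]; [13, 21, 37, 1, 5, 38]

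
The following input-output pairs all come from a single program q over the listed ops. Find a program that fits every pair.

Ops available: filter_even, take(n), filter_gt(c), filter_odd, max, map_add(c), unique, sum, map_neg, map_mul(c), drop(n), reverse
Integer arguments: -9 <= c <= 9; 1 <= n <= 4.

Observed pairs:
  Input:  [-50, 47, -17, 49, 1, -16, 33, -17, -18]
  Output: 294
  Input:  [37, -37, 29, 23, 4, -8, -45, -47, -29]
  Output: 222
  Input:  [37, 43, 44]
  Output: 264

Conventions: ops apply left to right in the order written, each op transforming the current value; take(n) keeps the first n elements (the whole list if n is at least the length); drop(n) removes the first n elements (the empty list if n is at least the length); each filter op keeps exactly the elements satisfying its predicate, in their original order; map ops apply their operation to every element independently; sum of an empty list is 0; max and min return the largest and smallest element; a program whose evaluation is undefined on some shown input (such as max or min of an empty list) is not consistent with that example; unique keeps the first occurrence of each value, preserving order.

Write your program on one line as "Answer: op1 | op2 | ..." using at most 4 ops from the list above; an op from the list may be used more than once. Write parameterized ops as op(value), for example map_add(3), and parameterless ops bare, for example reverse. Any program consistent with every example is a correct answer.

unique | map_mul(6) | filter_gt(-5) | max

Check, running the answer program on each example:
  [-50, 47, -17, 49, 1, -16, 33, -17, -18] -> [-50, 47, -17, 49, 1, -16, 33, -18] -> [-300, 282, -102, 294, 6, -96, 198, -108] -> [282, 294, 6, 198] -> 294
  [37, -37, 29, 23, 4, -8, -45, -47, -29] -> [37, -37, 29, 23, 4, -8, -45, -47, -29] -> [222, -222, 174, 138, 24, -48, -270, -282, -174] -> [222, 174, 138, 24] -> 222
  [37, 43, 44] -> [37, 43, 44] -> [222, 258, 264] -> [222, 258, 264] -> 264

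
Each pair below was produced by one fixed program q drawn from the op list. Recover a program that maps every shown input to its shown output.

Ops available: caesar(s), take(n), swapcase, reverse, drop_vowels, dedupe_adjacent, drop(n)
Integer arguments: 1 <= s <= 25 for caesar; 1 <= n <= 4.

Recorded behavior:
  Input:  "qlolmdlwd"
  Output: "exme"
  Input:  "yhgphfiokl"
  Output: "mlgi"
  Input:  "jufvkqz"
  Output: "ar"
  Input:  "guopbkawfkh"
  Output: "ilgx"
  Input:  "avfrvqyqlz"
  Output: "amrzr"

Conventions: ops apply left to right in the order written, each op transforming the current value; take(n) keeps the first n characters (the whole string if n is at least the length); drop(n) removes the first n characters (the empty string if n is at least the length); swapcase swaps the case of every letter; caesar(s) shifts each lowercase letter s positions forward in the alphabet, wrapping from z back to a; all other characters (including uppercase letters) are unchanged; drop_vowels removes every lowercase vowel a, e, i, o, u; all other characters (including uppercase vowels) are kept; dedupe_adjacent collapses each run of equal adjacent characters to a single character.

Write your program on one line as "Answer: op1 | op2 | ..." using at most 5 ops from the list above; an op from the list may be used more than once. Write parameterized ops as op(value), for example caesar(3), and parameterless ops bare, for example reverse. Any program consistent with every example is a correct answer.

drop_vowels | caesar(1) | drop(4) | reverse

Check, running the answer program on each example:
  "qlolmdlwd" -> "qllmdlwd" -> "rmmnemxe" -> "emxe" -> "exme"
  "yhgphfiokl" -> "yhgphfkl" -> "zihqiglm" -> "iglm" -> "mlgi"
  "jufvkqz" -> "jfvkqz" -> "kgwlra" -> "ra" -> "ar"
  "guopbkawfkh" -> "gpbkwfkh" -> "hqclxgli" -> "xgli" -> "ilgx"
  "avfrvqyqlz" -> "vfrvqyqlz" -> "wgswrzrma" -> "rzrma" -> "amrzr"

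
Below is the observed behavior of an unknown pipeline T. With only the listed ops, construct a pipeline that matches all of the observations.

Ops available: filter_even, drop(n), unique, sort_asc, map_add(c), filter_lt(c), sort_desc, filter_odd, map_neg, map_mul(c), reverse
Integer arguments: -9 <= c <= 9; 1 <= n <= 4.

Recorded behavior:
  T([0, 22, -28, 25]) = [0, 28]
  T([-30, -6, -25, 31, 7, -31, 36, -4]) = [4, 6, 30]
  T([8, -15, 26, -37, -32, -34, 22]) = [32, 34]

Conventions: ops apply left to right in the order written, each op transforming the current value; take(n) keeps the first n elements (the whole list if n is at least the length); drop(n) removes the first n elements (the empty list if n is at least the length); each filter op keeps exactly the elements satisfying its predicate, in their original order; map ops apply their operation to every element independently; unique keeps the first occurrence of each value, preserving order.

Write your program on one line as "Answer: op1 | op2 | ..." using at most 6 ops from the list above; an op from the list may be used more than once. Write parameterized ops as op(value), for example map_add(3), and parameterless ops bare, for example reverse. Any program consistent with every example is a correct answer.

filter_even | filter_lt(2) | sort_asc | reverse | map_neg

Check, running the answer program on each example:
  [0, 22, -28, 25] -> [0, 22, -28] -> [0, -28] -> [-28, 0] -> [0, -28] -> [0, 28]
  [-30, -6, -25, 31, 7, -31, 36, -4] -> [-30, -6, 36, -4] -> [-30, -6, -4] -> [-30, -6, -4] -> [-4, -6, -30] -> [4, 6, 30]
  [8, -15, 26, -37, -32, -34, 22] -> [8, 26, -32, -34, 22] -> [-32, -34] -> [-34, -32] -> [-32, -34] -> [32, 34]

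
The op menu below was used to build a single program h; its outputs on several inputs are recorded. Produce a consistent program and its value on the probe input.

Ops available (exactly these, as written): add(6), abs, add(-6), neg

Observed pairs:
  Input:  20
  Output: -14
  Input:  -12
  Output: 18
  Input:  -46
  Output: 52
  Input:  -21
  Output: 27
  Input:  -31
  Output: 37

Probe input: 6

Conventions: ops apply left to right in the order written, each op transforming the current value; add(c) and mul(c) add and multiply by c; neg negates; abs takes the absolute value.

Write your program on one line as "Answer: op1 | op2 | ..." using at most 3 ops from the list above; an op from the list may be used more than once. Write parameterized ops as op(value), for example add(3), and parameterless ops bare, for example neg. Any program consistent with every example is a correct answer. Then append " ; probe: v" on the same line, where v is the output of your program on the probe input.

neg | add(6) ; probe: 0

Check, running the answer program on each example:
  20 -> -20 -> -14
  -12 -> 12 -> 18
  -46 -> 46 -> 52
  -21 -> 21 -> 27
  -31 -> 31 -> 37
  probe: 6 -> -6 -> 0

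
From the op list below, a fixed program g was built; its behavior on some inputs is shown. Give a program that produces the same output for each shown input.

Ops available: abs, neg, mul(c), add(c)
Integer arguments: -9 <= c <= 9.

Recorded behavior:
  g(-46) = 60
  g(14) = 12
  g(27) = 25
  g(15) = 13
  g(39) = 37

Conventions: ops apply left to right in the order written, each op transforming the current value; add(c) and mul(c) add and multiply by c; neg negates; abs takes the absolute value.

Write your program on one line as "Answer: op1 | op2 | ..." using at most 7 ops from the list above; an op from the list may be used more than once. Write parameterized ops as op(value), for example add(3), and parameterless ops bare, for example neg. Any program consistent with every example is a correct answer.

add(-6) | add(-2) | neg | abs | add(-1) | add(7)

Check, running the answer program on each example:
  -46 -> -52 -> -54 -> 54 -> 54 -> 53 -> 60
  14 -> 8 -> 6 -> -6 -> 6 -> 5 -> 12
  27 -> 21 -> 19 -> -19 -> 19 -> 18 -> 25
  15 -> 9 -> 7 -> -7 -> 7 -> 6 -> 13
  39 -> 33 -> 31 -> -31 -> 31 -> 30 -> 37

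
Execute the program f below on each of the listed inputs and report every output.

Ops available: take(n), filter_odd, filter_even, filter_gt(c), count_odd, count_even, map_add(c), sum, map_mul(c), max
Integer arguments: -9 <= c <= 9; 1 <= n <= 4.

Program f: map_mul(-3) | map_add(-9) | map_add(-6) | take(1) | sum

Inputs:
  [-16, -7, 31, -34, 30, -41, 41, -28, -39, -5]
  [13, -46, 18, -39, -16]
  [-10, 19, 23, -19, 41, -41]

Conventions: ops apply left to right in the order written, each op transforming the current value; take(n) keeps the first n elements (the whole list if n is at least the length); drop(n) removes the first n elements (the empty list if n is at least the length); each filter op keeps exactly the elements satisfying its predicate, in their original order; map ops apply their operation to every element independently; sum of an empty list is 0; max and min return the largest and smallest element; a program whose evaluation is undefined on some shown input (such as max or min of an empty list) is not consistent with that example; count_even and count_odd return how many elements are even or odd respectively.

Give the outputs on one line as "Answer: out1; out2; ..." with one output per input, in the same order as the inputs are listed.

33; -54; 15

Execution, op by op:
  [-16, -7, 31, -34, 30, -41, 41, -28, -39, -5] -> [48, 21, -93, 102, -90, 123, -123, 84, 117, 15] -> [39, 12, -102, 93, -99, 114, -132, 75, 108, 6] -> [33, 6, -108, 87, -105, 108, -138, 69, 102, 0] -> [33] -> 33
  [13, -46, 18, -39, -16] -> [-39, 138, -54, 117, 48] -> [-48, 129, -63, 108, 39] -> [-54, 123, -69, 102, 33] -> [-54] -> -54
  [-10, 19, 23, -19, 41, -41] -> [30, -57, -69, 57, -123, 123] -> [21, -66, -78, 48, -132, 114] -> [15, -72, -84, 42, -138, 108] -> [15] -> 15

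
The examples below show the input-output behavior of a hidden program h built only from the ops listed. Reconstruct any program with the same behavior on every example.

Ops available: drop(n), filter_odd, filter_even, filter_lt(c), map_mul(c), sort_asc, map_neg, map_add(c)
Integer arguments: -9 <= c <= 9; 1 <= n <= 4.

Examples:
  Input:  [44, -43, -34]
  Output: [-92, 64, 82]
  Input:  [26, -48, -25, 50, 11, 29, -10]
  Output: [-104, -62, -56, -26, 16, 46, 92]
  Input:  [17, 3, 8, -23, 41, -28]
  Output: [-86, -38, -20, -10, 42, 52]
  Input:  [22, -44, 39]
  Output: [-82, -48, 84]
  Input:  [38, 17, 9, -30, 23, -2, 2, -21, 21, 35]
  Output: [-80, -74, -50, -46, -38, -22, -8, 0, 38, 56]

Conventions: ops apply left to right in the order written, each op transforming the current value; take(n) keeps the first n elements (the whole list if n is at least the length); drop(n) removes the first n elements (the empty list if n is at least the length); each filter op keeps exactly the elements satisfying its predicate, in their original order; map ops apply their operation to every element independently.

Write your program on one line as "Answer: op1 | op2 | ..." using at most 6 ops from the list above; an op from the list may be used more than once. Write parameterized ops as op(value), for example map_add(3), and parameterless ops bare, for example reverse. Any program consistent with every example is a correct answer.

map_add(2) | map_neg | sort_asc | map_mul(-2) | map_neg

Check, running the answer program on each example:
  [44, -43, -34] -> [46, -41, -32] -> [-46, 41, 32] -> [-46, 32, 41] -> [92, -64, -82] -> [-92, 64, 82]
  [26, -48, -25, 50, 11, 29, -10] -> [28, -46, -23, 52, 13, 31, -8] -> [-28, 46, 23, -52, -13, -31, 8] -> [-52, -31, -28, -13, 8, 23, 46] -> [104, 62, 56, 26, -16, -46, -92] -> [-104, -62, -56, -26, 16, 46, 92]
  [17, 3, 8, -23, 41, -28] -> [19, 5, 10, -21, 43, -26] -> [-19, -5, -10, 21, -43, 26] -> [-43, -19, -10, -5, 21, 26] -> [86, 38, 20, 10, -42, -52] -> [-86, -38, -20, -10, 42, 52]
  [22, -44, 39] -> [24, -42, 41] -> [-24, 42, -41] -> [-41, -24, 42] -> [82, 48, -84] -> [-82, -48, 84]
  [38, 17, 9, -30, 23, -2, 2, -21, 21, 35] -> [40, 19, 11, -28, 25, 0, 4, -19, 23, 37] -> [-40, -19, -11, 28, -25, 0, -4, 19, -23, -37] -> [-40, -37, -25, -23, -19, -11, -4, 0, 19, 28] -> [80, 74, 50, 46, 38, 22, 8, 0, -38, -56] -> [-80, -74, -50, -46, -38, -22, -8, 0, 38, 56]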